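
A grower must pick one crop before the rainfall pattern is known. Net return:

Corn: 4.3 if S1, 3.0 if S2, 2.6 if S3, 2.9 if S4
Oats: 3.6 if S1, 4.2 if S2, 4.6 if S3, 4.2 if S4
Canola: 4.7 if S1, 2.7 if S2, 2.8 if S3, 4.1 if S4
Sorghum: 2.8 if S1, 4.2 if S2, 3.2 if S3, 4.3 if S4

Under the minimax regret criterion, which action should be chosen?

Oats

Column bests: S1=4.7, S2=4.2, S3=4.6, S4=4.3.
Corn regrets: 0.4, 1.2, 2.0, 1.4 → max 2.0
Oats regrets: 1.1, 0.0, 0.0, 0.1 → max 1.1
Canola regrets: 0.0, 1.5, 1.8, 0.2 → max 1.8
Sorghum regrets: 1.9, 0.0, 1.4, 0.0 → max 1.9
Smallest max regret = 1.1 → Oats.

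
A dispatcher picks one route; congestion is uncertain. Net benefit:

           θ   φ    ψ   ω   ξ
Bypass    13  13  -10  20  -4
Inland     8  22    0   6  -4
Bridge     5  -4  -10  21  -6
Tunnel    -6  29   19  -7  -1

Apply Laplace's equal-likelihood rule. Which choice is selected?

Row averages: Bypass=6.4, Inland=6.4, Bridge=1.2, Tunnel=6.8
Highest average = 6.8 → Tunnel.

Tunnel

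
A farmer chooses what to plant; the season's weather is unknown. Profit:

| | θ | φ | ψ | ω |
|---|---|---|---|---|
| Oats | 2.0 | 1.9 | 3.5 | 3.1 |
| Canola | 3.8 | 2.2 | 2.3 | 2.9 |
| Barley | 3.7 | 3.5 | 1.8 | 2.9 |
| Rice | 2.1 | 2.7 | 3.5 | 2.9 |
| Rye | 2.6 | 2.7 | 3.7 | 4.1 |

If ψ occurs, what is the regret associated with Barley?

Best payoff under ψ is 3.7.
Regret = 3.7 − 1.8 = 1.9.

1.9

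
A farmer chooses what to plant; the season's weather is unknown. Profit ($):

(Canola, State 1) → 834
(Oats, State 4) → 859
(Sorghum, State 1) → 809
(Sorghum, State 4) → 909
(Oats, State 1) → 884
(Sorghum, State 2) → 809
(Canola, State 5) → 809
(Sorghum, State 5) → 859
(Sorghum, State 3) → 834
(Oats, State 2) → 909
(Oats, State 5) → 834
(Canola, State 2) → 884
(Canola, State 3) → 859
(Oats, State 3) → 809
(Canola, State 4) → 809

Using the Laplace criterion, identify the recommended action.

Row averages: Canola=839, Sorghum=844, Oats=859
Highest average = 859 → Oats.

Oats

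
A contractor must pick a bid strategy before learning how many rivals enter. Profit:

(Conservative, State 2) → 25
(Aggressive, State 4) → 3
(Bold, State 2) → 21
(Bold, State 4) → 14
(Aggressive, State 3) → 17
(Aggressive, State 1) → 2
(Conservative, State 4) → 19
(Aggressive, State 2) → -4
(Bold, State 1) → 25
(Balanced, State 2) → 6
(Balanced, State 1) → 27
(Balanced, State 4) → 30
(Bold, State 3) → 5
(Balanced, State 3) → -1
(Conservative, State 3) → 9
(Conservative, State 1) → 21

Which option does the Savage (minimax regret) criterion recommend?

Column bests: State 1=27, State 2=25, State 3=17, State 4=30.
Conservative regrets: 6, 0, 8, 11 → max 11
Balanced regrets: 0, 19, 18, 0 → max 19
Aggressive regrets: 25, 29, 0, 27 → max 29
Bold regrets: 2, 4, 12, 16 → max 16
Smallest max regret = 11 → Conservative.

Conservative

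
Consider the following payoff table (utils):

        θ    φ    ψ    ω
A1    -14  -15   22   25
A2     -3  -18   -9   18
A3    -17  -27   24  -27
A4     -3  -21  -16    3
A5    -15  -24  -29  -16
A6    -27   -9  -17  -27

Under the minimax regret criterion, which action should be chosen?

Column bests: θ=-3, φ=-9, ψ=24, ω=25.
A1 regrets: 11, 6, 2, 0 → max 11
A2 regrets: 0, 9, 33, 7 → max 33
A3 regrets: 14, 18, 0, 52 → max 52
A4 regrets: 0, 12, 40, 22 → max 40
A5 regrets: 12, 15, 53, 41 → max 53
A6 regrets: 24, 0, 41, 52 → max 52
Smallest max regret = 11 → A1.

A1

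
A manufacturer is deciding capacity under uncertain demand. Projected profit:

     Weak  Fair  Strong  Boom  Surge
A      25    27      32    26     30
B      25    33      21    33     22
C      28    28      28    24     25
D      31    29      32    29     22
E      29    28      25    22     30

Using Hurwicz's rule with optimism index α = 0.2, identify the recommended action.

A

A: 0.2·32 + 0.8·25 = 26.4
B: 0.2·33 + 0.8·21 = 23.4
C: 0.2·28 + 0.8·24 = 24.8
D: 0.2·32 + 0.8·22 = 24
E: 0.2·30 + 0.8·22 = 23.6
Highest Hurwicz score = 26.4 → A.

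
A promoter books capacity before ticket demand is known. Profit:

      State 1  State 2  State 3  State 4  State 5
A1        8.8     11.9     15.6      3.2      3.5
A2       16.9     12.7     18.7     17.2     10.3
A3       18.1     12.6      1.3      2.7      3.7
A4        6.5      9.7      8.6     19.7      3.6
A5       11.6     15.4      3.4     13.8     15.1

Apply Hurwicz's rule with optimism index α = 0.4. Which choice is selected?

A1: 0.4·15.6 + 0.6·3.2 = 8.16
A2: 0.4·18.7 + 0.6·10.3 = 13.66
A3: 0.4·18.1 + 0.6·1.3 = 8.02
A4: 0.4·19.7 + 0.6·3.6 = 10.04
A5: 0.4·15.4 + 0.6·3.4 = 8.2
Highest Hurwicz score = 13.66 → A2.

A2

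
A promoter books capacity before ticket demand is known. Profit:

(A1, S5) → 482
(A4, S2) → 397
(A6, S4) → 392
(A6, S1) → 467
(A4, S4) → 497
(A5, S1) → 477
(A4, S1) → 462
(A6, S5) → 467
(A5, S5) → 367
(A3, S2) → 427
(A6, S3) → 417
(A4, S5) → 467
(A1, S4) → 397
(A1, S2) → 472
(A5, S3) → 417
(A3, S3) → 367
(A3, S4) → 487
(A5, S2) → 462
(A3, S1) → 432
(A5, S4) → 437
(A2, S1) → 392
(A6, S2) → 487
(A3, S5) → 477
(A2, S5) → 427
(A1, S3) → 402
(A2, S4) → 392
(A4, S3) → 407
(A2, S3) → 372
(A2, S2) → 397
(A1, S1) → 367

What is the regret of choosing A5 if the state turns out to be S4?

Best payoff under S4 is 497.
Regret = 497 − 437 = 60.

60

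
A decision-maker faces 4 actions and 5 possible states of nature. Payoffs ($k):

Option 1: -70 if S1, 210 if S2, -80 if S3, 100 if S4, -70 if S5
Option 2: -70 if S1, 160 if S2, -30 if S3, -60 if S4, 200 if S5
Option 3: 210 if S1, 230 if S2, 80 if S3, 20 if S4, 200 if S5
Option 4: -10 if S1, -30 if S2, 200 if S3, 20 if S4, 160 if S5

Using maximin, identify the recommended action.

Option 3

Row minima: Option 1=-80, Option 2=-70, Option 3=20, Option 4=-30
Best worst-case = 20 → Option 3.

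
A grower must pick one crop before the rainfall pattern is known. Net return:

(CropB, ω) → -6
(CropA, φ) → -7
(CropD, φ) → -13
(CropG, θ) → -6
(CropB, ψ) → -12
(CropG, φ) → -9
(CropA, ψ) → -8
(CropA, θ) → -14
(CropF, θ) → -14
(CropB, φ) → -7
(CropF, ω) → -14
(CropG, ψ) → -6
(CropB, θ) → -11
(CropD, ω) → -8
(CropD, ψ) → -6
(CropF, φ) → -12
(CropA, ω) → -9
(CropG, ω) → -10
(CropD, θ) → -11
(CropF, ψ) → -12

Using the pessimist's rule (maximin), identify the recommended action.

CropG

Row minima: CropF=-14, CropD=-13, CropA=-14, CropB=-12, CropG=-10
Best worst-case = -10 → CropG.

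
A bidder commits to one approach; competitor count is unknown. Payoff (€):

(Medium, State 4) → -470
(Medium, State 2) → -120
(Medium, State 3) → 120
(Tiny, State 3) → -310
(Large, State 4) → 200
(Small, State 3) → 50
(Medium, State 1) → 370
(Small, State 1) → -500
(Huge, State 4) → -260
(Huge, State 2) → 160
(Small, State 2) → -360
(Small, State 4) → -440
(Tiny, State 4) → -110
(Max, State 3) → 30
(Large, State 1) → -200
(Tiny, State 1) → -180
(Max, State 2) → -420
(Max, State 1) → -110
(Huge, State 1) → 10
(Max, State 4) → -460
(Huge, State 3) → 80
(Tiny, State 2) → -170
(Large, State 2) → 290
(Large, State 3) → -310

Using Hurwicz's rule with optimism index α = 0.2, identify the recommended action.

Huge

Tiny: 0.2·(-110) + 0.8·(-310) = -270
Small: 0.2·50 + 0.8·(-500) = -390
Medium: 0.2·370 + 0.8·(-470) = -302
Large: 0.2·290 + 0.8·(-310) = -190
Huge: 0.2·160 + 0.8·(-260) = -176
Max: 0.2·30 + 0.8·(-460) = -362
Highest Hurwicz score = -176 → Huge.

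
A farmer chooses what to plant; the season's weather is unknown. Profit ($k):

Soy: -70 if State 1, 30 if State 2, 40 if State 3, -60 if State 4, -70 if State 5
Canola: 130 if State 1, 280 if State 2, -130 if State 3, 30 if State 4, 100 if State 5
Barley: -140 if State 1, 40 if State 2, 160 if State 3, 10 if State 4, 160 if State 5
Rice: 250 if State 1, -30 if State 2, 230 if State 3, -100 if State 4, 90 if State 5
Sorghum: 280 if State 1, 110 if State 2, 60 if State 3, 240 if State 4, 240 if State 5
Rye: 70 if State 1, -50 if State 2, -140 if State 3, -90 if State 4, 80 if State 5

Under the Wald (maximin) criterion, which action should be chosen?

Sorghum

Row minima: Soy=-70, Canola=-130, Barley=-140, Rice=-100, Sorghum=60, Rye=-140
Best worst-case = 60 → Sorghum.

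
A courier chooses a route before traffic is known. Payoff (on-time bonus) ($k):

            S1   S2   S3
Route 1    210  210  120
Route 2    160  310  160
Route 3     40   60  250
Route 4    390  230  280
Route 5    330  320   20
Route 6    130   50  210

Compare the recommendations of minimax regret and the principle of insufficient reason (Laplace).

minimax regret → Route 4; laplace → Route 4 (agree)

Column bests: S1=390, S2=320, S3=280.
Route 1 regrets: 180, 110, 160 → max 180
Route 2 regrets: 230, 10, 120 → max 230
Route 3 regrets: 350, 260, 30 → max 350
Route 4 regrets: 0, 90, 0 → max 90
Route 5 regrets: 60, 0, 260 → max 260
Route 6 regrets: 260, 270, 70 → max 270
Smallest max regret = 90 → Route 4.
Row averages: Route 1=180, Route 2=210, Route 3=350/3, Route 4=300, Route 5=670/3, Route 6=130
Highest average = 300 → Route 4.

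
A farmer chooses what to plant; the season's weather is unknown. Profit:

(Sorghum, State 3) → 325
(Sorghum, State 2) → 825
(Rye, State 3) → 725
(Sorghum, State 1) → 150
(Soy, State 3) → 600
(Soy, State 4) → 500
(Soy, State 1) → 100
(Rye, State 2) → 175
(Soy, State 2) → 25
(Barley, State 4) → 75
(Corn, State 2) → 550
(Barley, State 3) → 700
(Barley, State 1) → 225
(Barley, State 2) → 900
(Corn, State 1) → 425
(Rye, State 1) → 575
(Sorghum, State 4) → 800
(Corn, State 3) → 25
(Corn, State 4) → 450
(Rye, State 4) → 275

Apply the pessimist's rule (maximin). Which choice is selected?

Rye

Row minima: Soy=25, Rye=175, Corn=25, Sorghum=150, Barley=75
Best worst-case = 175 → Rye.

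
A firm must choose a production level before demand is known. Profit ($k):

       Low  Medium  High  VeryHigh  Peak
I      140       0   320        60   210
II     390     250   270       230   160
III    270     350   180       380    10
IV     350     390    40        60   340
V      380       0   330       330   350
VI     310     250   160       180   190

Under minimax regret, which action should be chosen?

Column bests: Low=390, Medium=390, High=330, VeryHigh=380, Peak=350.
I regrets: 250, 390, 10, 320, 140 → max 390
II regrets: 0, 140, 60, 150, 190 → max 190
III regrets: 120, 40, 150, 0, 340 → max 340
IV regrets: 40, 0, 290, 320, 10 → max 320
V regrets: 10, 390, 0, 50, 0 → max 390
VI regrets: 80, 140, 170, 200, 160 → max 200
Smallest max regret = 190 → II.

II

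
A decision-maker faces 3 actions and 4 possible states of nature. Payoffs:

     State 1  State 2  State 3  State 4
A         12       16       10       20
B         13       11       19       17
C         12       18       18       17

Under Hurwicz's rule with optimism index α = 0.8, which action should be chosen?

A

A: 0.8·20 + 0.2·10 = 18
B: 0.8·19 + 0.2·11 = 17.4
C: 0.8·18 + 0.2·12 = 16.8
Highest Hurwicz score = 18 → A.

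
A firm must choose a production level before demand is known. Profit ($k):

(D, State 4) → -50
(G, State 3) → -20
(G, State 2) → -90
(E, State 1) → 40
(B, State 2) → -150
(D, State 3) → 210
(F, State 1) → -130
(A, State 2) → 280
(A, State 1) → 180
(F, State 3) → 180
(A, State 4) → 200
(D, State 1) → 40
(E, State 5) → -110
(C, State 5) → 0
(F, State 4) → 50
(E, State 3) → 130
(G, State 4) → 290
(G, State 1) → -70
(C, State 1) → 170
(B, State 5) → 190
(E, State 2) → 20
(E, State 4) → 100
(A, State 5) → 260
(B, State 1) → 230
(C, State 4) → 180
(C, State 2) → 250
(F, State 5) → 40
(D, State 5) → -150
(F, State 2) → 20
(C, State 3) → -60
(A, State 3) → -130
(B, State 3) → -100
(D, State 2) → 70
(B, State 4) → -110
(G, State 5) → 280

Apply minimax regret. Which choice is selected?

C

Column bests: State 1=230, State 2=280, State 3=210, State 4=290, State 5=280.
A regrets: 50, 0, 340, 90, 20 → max 340
B regrets: 0, 430, 310, 400, 90 → max 430
C regrets: 60, 30, 270, 110, 280 → max 280
D regrets: 190, 210, 0, 340, 430 → max 430
E regrets: 190, 260, 80, 190, 390 → max 390
F regrets: 360, 260, 30, 240, 240 → max 360
G regrets: 300, 370, 230, 0, 0 → max 370
Smallest max regret = 280 → C.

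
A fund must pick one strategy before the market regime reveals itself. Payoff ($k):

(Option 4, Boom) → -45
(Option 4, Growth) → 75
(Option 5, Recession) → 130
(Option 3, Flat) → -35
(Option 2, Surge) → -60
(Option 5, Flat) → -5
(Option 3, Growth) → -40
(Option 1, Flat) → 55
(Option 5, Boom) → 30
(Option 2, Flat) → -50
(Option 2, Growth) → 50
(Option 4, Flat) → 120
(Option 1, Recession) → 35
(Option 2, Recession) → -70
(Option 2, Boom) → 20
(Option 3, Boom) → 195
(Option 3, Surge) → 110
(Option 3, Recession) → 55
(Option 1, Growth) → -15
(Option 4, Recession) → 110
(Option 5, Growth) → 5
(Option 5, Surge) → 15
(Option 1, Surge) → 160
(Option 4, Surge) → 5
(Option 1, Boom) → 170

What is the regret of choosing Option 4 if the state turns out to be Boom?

240

Best payoff under Boom is 195.
Regret = 195 − (-45) = 240.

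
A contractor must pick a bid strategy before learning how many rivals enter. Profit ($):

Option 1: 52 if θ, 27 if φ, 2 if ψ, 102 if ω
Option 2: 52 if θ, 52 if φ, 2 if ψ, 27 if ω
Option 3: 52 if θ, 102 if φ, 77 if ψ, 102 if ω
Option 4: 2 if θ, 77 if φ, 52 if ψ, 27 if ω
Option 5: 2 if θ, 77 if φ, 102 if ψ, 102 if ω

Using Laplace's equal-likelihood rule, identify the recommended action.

Row averages: Option 1=45.75, Option 2=33.25, Option 3=83.25, Option 4=39.5, Option 5=70.75
Highest average = 83.25 → Option 3.

Option 3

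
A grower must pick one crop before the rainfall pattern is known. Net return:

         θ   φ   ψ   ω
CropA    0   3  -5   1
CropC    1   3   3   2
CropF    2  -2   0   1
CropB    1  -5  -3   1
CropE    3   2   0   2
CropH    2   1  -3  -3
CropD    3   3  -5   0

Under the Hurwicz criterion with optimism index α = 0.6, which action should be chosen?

CropA: 0.6·3 + 0.4·(-5) = -0.2
CropC: 0.6·3 + 0.4·1 = 2.2
CropF: 0.6·2 + 0.4·(-2) = 0.4
CropB: 0.6·1 + 0.4·(-5) = -1.4
CropE: 0.6·3 + 0.4·0 = 1.8
CropH: 0.6·2 + 0.4·(-3) = 0
CropD: 0.6·3 + 0.4·(-5) = -0.2
Highest Hurwicz score = 2.2 → CropC.

CropC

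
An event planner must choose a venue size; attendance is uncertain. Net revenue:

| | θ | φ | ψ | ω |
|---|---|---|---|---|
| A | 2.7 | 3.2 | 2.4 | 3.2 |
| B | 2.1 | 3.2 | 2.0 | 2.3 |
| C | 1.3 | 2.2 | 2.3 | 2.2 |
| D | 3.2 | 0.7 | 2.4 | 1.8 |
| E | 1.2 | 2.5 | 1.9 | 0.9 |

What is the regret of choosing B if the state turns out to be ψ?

0.4

Best payoff under ψ is 2.4.
Regret = 2.4 − 2.0 = 0.4.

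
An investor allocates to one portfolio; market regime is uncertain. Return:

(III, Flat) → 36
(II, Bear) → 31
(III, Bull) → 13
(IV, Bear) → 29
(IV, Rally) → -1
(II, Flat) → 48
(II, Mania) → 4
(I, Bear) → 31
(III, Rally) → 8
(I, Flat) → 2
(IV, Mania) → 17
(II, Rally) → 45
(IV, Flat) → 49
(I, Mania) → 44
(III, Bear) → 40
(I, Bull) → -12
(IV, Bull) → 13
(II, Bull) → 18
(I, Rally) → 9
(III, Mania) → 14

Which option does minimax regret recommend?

Column bests: Bear=40, Flat=49, Bull=18, Rally=45, Mania=44.
I regrets: 9, 47, 30, 36, 0 → max 47
II regrets: 9, 1, 0, 0, 40 → max 40
III regrets: 0, 13, 5, 37, 30 → max 37
IV regrets: 11, 0, 5, 46, 27 → max 46
Smallest max regret = 37 → III.

III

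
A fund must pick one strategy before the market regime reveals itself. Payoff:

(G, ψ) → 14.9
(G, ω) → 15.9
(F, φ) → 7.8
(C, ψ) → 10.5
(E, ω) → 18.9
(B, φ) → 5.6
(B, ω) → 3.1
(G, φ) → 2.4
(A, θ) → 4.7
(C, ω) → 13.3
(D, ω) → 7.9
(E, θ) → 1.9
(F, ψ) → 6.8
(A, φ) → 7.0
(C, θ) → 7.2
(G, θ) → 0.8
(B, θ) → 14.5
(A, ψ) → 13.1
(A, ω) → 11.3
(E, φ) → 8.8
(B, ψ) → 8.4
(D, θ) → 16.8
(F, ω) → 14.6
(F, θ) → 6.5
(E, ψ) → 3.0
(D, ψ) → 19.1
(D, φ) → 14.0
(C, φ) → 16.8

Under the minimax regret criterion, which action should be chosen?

C

Column bests: θ=16.8, φ=16.8, ψ=19.1, ω=18.9.
A regrets: 12.1, 9.8, 6.0, 7.6 → max 12.1
B regrets: 2.3, 11.2, 10.7, 15.8 → max 15.8
C regrets: 9.6, 0.0, 8.6, 5.6 → max 9.6
D regrets: 0.0, 2.8, 0.0, 11.0 → max 11.0
E regrets: 14.9, 8.0, 16.1, 0.0 → max 16.1
F regrets: 10.3, 9.0, 12.3, 4.3 → max 12.3
G regrets: 16.0, 14.4, 4.2, 3.0 → max 16.0
Smallest max regret = 9.6 → C.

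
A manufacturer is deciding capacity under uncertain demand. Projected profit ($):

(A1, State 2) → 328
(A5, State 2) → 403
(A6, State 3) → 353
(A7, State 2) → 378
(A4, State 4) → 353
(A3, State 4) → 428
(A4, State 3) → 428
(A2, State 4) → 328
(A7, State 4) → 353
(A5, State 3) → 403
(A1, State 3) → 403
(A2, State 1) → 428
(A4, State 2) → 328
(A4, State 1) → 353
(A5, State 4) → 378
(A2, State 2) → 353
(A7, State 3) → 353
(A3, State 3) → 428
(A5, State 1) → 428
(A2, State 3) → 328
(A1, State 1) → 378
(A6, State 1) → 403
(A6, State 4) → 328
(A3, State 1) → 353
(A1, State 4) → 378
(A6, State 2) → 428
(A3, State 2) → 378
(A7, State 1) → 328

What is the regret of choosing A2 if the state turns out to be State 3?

Best payoff under State 3 is 428.
Regret = 428 − 328 = 100.

100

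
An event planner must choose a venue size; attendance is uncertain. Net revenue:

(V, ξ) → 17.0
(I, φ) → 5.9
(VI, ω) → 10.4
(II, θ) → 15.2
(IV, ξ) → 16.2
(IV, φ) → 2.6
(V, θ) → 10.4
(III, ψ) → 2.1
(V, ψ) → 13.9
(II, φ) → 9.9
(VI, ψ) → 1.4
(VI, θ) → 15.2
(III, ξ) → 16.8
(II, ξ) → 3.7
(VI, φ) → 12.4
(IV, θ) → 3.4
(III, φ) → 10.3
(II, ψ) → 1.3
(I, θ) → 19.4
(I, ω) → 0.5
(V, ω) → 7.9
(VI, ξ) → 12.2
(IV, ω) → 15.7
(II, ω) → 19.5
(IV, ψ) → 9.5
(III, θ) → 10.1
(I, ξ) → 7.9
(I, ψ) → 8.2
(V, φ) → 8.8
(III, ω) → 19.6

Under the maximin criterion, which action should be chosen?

V

Row minima: I=0.5, II=1.3, III=2.1, IV=2.6, V=7.9, VI=1.4
Best worst-case = 7.9 → V.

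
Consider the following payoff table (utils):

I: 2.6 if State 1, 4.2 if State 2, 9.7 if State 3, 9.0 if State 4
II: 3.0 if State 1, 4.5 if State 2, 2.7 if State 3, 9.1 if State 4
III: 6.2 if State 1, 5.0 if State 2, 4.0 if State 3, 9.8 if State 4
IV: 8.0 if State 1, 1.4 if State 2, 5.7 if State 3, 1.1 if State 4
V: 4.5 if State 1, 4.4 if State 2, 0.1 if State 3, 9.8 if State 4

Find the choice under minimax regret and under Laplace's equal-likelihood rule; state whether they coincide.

minimax regret → I; laplace → I (agree)

Column bests: State 1=8.0, State 2=5.0, State 3=9.7, State 4=9.8.
I regrets: 5.4, 0.8, 0.0, 0.8 → max 5.4
II regrets: 5.0, 0.5, 7.0, 0.7 → max 7.0
III regrets: 1.8, 0.0, 5.7, 0.0 → max 5.7
IV regrets: 0.0, 3.6, 4.0, 8.7 → max 8.7
V regrets: 3.5, 0.6, 9.6, 0.0 → max 9.6
Smallest max regret = 5.4 → I.
Row averages: I=6.375, II=4.825, III=6.25, IV=4.05, V=4.7
Highest average = 6.375 → I.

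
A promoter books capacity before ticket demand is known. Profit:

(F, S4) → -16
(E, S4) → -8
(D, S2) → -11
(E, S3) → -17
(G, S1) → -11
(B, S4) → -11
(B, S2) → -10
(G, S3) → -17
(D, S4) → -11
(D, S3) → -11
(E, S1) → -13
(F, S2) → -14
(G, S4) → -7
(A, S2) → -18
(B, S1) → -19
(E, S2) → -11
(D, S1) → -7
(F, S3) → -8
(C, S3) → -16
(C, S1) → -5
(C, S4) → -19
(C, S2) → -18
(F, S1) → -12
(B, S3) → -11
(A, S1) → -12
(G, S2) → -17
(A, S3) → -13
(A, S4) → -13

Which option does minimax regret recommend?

D

Column bests: S1=-5, S2=-10, S3=-8, S4=-7.
A regrets: 7, 8, 5, 6 → max 8
B regrets: 14, 0, 3, 4 → max 14
C regrets: 0, 8, 8, 12 → max 12
D regrets: 2, 1, 3, 4 → max 4
E regrets: 8, 1, 9, 1 → max 9
F regrets: 7, 4, 0, 9 → max 9
G regrets: 6, 7, 9, 0 → max 9
Smallest max regret = 4 → D.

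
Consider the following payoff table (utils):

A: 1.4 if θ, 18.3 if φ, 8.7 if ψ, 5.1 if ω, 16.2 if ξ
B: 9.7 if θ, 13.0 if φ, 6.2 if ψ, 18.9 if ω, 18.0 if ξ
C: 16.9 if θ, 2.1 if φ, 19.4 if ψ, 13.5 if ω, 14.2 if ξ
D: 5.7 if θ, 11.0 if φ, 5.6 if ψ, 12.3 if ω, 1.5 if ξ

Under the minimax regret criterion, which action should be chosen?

B

Column bests: θ=16.9, φ=18.3, ψ=19.4, ω=18.9, ξ=18.0.
A regrets: 15.5, 0.0, 10.7, 13.8, 1.8 → max 15.5
B regrets: 7.2, 5.3, 13.2, 0.0, 0.0 → max 13.2
C regrets: 0.0, 16.2, 0.0, 5.4, 3.8 → max 16.2
D regrets: 11.2, 7.3, 13.8, 6.6, 16.5 → max 16.5
Smallest max regret = 13.2 → B.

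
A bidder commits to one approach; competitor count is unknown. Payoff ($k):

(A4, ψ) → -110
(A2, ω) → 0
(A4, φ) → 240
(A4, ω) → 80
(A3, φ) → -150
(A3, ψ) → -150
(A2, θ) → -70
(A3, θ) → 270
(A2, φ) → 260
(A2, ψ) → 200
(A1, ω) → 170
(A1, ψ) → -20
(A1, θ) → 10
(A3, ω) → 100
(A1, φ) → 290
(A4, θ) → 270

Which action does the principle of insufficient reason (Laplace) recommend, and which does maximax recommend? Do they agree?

Row averages: A1=112.5, A2=97.5, A3=17.5, A4=120
Highest average = 120 → A4.
Row maxima: A1=290, A2=260, A3=270, A4=270
Best best-case = 290 → A1.

laplace → A4; maximax → A1 (disagree)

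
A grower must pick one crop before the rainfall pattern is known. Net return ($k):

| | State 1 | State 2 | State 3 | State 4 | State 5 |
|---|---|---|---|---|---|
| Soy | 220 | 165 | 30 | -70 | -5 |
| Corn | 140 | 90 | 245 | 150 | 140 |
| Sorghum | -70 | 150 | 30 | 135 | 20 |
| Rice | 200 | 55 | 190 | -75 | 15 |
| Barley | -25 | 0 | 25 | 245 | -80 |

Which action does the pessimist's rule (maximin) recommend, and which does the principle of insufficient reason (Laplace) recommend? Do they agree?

Row minima: Soy=-70, Corn=90, Sorghum=-70, Rice=-75, Barley=-80
Best worst-case = 90 → Corn.
Row averages: Soy=68, Corn=153, Sorghum=53, Rice=77, Barley=33
Highest average = 153 → Corn.

maximin → Corn; laplace → Corn (agree)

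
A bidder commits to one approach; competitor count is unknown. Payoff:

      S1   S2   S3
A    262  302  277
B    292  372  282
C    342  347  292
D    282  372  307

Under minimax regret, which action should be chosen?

Column bests: S1=342, S2=372, S3=307.
A regrets: 80, 70, 30 → max 80
B regrets: 50, 0, 25 → max 50
C regrets: 0, 25, 15 → max 25
D regrets: 60, 0, 0 → max 60
Smallest max regret = 25 → C.

C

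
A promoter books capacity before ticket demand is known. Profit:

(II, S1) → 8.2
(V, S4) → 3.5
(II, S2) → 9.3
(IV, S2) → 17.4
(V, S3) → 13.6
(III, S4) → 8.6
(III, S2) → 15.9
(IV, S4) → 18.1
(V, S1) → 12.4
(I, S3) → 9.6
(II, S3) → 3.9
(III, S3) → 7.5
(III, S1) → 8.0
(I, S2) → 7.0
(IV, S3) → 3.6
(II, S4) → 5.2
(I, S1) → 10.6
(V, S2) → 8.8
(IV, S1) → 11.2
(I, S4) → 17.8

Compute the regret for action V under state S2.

Best payoff under S2 is 17.4.
Regret = 17.4 − 8.8 = 8.6.

8.6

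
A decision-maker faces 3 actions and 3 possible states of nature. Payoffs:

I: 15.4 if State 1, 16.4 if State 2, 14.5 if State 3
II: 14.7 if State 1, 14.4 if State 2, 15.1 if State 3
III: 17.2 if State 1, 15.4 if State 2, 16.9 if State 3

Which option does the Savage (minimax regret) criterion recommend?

III

Column bests: State 1=17.2, State 2=16.4, State 3=16.9.
I regrets: 1.8, 0.0, 2.4 → max 2.4
II regrets: 2.5, 2.0, 1.8 → max 2.5
III regrets: 0.0, 1.0, 0.0 → max 1.0
Smallest max regret = 1.0 → III.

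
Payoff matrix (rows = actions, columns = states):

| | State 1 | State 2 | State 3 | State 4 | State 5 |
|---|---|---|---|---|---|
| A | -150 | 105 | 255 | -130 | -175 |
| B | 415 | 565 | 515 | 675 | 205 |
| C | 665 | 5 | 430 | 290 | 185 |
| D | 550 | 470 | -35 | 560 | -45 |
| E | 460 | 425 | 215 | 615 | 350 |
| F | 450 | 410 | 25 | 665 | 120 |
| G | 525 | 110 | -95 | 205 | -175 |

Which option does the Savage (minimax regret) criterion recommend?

B

Column bests: State 1=665, State 2=565, State 3=515, State 4=675, State 5=350.
A regrets: 815, 460, 260, 805, 525 → max 815
B regrets: 250, 0, 0, 0, 145 → max 250
C regrets: 0, 560, 85, 385, 165 → max 560
D regrets: 115, 95, 550, 115, 395 → max 550
E regrets: 205, 140, 300, 60, 0 → max 300
F regrets: 215, 155, 490, 10, 230 → max 490
G regrets: 140, 455, 610, 470, 525 → max 610
Smallest max regret = 250 → B.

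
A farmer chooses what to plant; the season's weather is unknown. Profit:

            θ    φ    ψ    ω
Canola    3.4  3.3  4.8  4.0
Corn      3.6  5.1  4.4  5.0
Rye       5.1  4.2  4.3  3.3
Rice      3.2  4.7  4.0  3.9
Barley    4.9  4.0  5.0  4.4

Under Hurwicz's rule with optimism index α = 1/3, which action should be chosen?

Barley

Canola: 1/3·4.8 + 2/3·3.3 = 3.8
Corn: 1/3·5.1 + 2/3·3.6 = 4.1
Rye: 1/3·5.1 + 2/3·3.3 = 3.9
Rice: 1/3·4.7 + 2/3·3.2 = 3.7
Barley: 1/3·5.0 + 2/3·4.0 = 13/3
Highest Hurwicz score = 13/3 → Barley.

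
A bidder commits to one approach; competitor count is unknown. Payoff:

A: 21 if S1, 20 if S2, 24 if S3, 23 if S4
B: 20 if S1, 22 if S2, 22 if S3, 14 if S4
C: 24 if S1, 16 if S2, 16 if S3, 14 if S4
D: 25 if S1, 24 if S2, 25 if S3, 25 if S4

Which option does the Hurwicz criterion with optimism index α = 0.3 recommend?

A: 0.3·24 + 0.7·20 = 21.2
B: 0.3·22 + 0.7·14 = 16.4
C: 0.3·24 + 0.7·14 = 17
D: 0.3·25 + 0.7·24 = 24.3
Highest Hurwicz score = 24.3 → D.

D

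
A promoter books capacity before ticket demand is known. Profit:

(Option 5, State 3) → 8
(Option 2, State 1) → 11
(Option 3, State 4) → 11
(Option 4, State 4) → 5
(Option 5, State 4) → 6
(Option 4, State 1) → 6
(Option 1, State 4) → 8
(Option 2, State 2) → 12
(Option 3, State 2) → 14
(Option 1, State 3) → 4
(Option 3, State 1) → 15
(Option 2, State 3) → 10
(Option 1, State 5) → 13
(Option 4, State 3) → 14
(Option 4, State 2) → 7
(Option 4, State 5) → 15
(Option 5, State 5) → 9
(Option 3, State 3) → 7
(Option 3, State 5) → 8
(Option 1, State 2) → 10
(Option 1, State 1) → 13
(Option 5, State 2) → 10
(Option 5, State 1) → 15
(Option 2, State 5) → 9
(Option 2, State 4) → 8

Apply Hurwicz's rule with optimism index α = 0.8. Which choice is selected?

Option 1: 0.8·13 + 0.2·4 = 11.2
Option 2: 0.8·12 + 0.2·8 = 11.2
Option 3: 0.8·15 + 0.2·7 = 13.4
Option 4: 0.8·15 + 0.2·5 = 13
Option 5: 0.8·15 + 0.2·6 = 13.2
Highest Hurwicz score = 13.4 → Option 3.

Option 3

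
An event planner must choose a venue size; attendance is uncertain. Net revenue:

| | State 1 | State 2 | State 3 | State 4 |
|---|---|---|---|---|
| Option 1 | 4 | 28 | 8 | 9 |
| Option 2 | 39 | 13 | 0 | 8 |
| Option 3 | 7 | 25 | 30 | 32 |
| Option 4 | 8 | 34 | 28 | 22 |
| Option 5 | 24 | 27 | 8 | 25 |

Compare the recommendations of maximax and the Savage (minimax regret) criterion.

Row maxima: Option 1=28, Option 2=39, Option 3=32, Option 4=34, Option 5=27
Best best-case = 39 → Option 2.
Column bests: State 1=39, State 2=34, State 3=30, State 4=32.
Option 1 regrets: 35, 6, 22, 23 → max 35
Option 2 regrets: 0, 21, 30, 24 → max 30
Option 3 regrets: 32, 9, 0, 0 → max 32
Option 4 regrets: 31, 0, 2, 10 → max 31
Option 5 regrets: 15, 7, 22, 7 → max 22
Smallest max regret = 22 → Option 5.

maximax → Option 2; minimax regret → Option 5 (disagree)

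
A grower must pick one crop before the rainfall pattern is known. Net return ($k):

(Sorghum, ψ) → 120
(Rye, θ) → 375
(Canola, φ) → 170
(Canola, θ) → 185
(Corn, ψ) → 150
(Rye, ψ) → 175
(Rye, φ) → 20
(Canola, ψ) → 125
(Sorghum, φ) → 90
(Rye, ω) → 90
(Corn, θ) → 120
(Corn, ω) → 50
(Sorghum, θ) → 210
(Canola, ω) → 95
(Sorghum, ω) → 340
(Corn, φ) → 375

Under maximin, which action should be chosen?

Canola

Row minima: Sorghum=90, Corn=50, Rye=20, Canola=95
Best worst-case = 95 → Canola.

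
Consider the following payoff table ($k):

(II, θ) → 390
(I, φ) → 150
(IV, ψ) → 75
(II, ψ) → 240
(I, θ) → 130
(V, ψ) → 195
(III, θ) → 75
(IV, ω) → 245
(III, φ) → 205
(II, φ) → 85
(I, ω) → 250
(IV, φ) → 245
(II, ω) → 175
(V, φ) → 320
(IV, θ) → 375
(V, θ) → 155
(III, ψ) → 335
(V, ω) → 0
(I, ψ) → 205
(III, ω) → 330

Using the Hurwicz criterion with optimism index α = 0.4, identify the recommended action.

I: 0.4·250 + 0.6·130 = 178
II: 0.4·390 + 0.6·85 = 207
III: 0.4·335 + 0.6·75 = 179
IV: 0.4·375 + 0.6·75 = 195
V: 0.4·320 + 0.6·0 = 128
Highest Hurwicz score = 207 → II.

II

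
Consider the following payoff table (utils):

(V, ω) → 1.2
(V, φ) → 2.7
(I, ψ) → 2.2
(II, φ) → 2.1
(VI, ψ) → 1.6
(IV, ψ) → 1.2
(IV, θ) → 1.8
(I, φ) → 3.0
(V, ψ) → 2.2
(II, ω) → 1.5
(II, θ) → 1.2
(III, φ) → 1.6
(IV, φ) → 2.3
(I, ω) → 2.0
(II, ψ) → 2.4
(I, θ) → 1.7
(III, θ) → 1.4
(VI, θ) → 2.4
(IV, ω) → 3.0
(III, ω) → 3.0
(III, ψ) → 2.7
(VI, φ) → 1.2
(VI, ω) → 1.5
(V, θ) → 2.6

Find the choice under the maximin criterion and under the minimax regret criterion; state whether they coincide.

maximin → I; minimax regret → I (agree)

Row minima: I=1.7, II=1.2, III=1.4, IV=1.2, V=1.2, VI=1.2
Best worst-case = 1.7 → I.
Column bests: θ=2.6, φ=3.0, ψ=2.7, ω=3.0.
I regrets: 0.9, 0.0, 0.5, 1.0 → max 1.0
II regrets: 1.4, 0.9, 0.3, 1.5 → max 1.5
III regrets: 1.2, 1.4, 0.0, 0.0 → max 1.4
IV regrets: 0.8, 0.7, 1.5, 0.0 → max 1.5
V regrets: 0.0, 0.3, 0.5, 1.8 → max 1.8
VI regrets: 0.2, 1.8, 1.1, 1.5 → max 1.8
Smallest max regret = 1.0 → I.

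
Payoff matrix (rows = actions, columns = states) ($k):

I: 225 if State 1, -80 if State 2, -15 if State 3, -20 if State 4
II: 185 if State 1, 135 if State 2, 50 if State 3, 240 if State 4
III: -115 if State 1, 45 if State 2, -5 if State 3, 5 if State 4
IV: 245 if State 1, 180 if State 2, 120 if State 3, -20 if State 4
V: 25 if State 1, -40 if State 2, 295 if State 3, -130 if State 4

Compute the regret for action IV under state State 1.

Best payoff under State 1 is 245.
Regret = 245 − 245 = 0.

0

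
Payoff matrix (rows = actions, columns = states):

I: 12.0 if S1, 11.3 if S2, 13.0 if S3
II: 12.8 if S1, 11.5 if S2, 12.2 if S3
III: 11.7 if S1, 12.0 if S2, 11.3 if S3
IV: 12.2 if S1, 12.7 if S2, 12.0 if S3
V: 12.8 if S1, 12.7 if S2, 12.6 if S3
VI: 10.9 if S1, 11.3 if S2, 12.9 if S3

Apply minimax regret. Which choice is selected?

V

Column bests: S1=12.8, S2=12.7, S3=13.0.
I regrets: 0.8, 1.4, 0.0 → max 1.4
II regrets: 0.0, 1.2, 0.8 → max 1.2
III regrets: 1.1, 0.7, 1.7 → max 1.7
IV regrets: 0.6, 0.0, 1.0 → max 1.0
V regrets: 0.0, 0.0, 0.4 → max 0.4
VI regrets: 1.9, 1.4, 0.1 → max 1.9
Smallest max regret = 0.4 → V.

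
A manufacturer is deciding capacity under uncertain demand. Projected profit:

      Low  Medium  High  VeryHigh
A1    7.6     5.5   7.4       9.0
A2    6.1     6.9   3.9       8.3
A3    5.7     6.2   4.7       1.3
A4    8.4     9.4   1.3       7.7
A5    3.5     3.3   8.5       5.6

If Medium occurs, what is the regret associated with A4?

Best payoff under Medium is 9.4.
Regret = 9.4 − 9.4 = 0.0.

0.0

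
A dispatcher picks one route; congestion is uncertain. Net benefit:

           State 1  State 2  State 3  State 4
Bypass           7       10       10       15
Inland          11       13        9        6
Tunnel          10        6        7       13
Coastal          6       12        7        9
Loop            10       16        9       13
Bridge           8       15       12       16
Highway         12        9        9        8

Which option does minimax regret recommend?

Loop

Column bests: State 1=12, State 2=16, State 3=12, State 4=16.
Bypass regrets: 5, 6, 2, 1 → max 6
Inland regrets: 1, 3, 3, 10 → max 10
Tunnel regrets: 2, 10, 5, 3 → max 10
Coastal regrets: 6, 4, 5, 7 → max 7
Loop regrets: 2, 0, 3, 3 → max 3
Bridge regrets: 4, 1, 0, 0 → max 4
Highway regrets: 0, 7, 3, 8 → max 8
Smallest max regret = 3 → Loop.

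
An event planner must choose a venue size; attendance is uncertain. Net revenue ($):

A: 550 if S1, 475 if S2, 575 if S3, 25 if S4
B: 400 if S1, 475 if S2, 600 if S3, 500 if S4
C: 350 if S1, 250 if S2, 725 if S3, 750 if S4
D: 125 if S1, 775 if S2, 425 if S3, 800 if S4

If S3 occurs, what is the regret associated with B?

125

Best payoff under S3 is 725.
Regret = 725 − 600 = 125.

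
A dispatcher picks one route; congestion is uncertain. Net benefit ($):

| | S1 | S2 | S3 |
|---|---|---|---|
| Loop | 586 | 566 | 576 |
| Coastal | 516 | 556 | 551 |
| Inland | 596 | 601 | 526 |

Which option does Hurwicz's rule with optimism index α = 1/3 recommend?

Loop: 1/3·586 + 2/3·566 = 1718/3
Coastal: 1/3·556 + 2/3·516 = 1588/3
Inland: 1/3·601 + 2/3·526 = 551
Highest Hurwicz score = 1718/3 → Loop.

Loop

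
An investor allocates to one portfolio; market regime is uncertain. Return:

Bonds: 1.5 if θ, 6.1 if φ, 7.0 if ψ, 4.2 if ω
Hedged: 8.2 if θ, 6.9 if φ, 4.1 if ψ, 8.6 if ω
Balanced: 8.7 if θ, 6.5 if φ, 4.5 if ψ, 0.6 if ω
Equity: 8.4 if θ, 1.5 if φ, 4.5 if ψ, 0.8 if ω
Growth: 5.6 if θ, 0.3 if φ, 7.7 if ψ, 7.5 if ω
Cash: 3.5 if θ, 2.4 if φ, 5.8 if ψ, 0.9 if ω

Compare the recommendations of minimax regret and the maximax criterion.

minimax regret → Hedged; maximax → Balanced (disagree)

Column bests: θ=8.7, φ=6.9, ψ=7.7, ω=8.6.
Bonds regrets: 7.2, 0.8, 0.7, 4.4 → max 7.2
Hedged regrets: 0.5, 0.0, 3.6, 0.0 → max 3.6
Balanced regrets: 0.0, 0.4, 3.2, 8.0 → max 8.0
Equity regrets: 0.3, 5.4, 3.2, 7.8 → max 7.8
Growth regrets: 3.1, 6.6, 0.0, 1.1 → max 6.6
Cash regrets: 5.2, 4.5, 1.9, 7.7 → max 7.7
Smallest max regret = 3.6 → Hedged.
Row maxima: Bonds=7.0, Hedged=8.6, Balanced=8.7, Equity=8.4, Growth=7.7, Cash=5.8
Best best-case = 8.7 → Balanced.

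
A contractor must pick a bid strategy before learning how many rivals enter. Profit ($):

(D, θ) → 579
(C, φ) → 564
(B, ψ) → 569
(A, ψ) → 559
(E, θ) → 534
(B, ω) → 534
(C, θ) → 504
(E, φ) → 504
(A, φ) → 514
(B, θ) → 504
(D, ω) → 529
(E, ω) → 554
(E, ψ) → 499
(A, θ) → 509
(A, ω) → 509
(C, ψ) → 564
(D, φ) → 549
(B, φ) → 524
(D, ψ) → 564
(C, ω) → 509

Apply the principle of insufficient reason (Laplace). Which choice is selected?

D

Row averages: A=522.75, B=532.75, C=535.25, D=555.25, E=522.75
Highest average = 555.25 → D.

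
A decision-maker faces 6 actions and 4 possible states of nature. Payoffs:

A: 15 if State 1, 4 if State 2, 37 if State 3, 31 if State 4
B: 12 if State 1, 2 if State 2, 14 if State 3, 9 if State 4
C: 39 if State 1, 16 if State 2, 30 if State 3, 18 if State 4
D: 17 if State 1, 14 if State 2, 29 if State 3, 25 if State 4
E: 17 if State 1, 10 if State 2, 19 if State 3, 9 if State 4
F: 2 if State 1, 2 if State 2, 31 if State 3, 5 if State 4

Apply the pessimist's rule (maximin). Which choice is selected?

C

Row minima: A=4, B=2, C=16, D=14, E=9, F=2
Best worst-case = 16 → C.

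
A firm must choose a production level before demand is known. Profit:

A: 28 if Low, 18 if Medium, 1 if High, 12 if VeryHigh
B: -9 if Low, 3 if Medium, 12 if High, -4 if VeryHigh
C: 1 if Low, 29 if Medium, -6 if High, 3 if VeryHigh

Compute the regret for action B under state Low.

37

Best payoff under Low is 28.
Regret = 28 − (-9) = 37.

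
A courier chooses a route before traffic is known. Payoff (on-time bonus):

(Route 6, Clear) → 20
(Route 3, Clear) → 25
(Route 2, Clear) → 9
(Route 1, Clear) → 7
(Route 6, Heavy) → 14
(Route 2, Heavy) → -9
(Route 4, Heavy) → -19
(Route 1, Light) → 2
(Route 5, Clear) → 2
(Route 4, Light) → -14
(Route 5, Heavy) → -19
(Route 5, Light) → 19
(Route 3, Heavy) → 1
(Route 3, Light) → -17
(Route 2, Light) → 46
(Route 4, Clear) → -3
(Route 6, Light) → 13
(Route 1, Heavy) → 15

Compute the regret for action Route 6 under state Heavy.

Best payoff under Heavy is 15.
Regret = 15 − 14 = 1.

1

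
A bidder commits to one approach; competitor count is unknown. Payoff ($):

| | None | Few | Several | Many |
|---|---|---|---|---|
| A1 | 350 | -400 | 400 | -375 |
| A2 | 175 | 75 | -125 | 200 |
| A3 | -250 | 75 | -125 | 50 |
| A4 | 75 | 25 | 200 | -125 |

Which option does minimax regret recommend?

Column bests: None=350, Few=75, Several=400, Many=200.
A1 regrets: 0, 475, 0, 575 → max 575
A2 regrets: 175, 0, 525, 0 → max 525
A3 regrets: 600, 0, 525, 150 → max 600
A4 regrets: 275, 50, 200, 325 → max 325
Smallest max regret = 325 → A4.

A4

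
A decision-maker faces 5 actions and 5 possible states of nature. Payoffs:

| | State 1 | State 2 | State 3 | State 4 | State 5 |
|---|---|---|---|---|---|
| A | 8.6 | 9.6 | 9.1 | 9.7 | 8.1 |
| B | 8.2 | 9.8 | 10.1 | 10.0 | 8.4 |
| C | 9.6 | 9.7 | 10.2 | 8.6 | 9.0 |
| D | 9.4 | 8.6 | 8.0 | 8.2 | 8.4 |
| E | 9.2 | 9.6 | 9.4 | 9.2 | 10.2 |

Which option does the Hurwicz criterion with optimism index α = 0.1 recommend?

E

A: 0.1·9.7 + 0.9·8.1 = 8.26
B: 0.1·10.1 + 0.9·8.2 = 8.39
C: 0.1·10.2 + 0.9·8.6 = 8.76
D: 0.1·9.4 + 0.9·8.0 = 8.14
E: 0.1·10.2 + 0.9·9.2 = 9.3
Highest Hurwicz score = 9.3 → E.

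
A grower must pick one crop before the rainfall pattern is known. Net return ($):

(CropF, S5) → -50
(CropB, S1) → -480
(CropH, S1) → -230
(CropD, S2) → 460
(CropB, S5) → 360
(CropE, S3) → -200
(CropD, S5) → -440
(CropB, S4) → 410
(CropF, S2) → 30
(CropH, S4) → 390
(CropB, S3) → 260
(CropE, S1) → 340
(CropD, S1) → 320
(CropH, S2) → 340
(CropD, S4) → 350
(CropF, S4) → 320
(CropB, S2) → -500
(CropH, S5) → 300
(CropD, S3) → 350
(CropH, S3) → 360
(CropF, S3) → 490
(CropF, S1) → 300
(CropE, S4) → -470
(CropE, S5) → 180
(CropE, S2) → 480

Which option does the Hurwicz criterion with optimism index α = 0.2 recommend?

CropB: 0.2·410 + 0.8·(-500) = -318
CropD: 0.2·460 + 0.8·(-440) = -260
CropH: 0.2·390 + 0.8·(-230) = -106
CropE: 0.2·480 + 0.8·(-470) = -280
CropF: 0.2·490 + 0.8·(-50) = 58
Highest Hurwicz score = 58 → CropF.

CropF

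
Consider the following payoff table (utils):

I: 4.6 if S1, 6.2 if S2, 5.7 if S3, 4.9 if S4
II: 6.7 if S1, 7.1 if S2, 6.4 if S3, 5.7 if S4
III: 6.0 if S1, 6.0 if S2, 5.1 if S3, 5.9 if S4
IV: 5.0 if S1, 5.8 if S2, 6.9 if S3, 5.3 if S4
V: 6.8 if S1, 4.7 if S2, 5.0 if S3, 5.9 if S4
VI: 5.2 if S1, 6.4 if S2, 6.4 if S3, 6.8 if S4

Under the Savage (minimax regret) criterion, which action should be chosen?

Column bests: S1=6.8, S2=7.1, S3=6.9, S4=6.8.
I regrets: 2.2, 0.9, 1.2, 1.9 → max 2.2
II regrets: 0.1, 0.0, 0.5, 1.1 → max 1.1
III regrets: 0.8, 1.1, 1.8, 0.9 → max 1.8
IV regrets: 1.8, 1.3, 0.0, 1.5 → max 1.8
V regrets: 0.0, 2.4, 1.9, 0.9 → max 2.4
VI regrets: 1.6, 0.7, 0.5, 0.0 → max 1.6
Smallest max regret = 1.1 → II.

II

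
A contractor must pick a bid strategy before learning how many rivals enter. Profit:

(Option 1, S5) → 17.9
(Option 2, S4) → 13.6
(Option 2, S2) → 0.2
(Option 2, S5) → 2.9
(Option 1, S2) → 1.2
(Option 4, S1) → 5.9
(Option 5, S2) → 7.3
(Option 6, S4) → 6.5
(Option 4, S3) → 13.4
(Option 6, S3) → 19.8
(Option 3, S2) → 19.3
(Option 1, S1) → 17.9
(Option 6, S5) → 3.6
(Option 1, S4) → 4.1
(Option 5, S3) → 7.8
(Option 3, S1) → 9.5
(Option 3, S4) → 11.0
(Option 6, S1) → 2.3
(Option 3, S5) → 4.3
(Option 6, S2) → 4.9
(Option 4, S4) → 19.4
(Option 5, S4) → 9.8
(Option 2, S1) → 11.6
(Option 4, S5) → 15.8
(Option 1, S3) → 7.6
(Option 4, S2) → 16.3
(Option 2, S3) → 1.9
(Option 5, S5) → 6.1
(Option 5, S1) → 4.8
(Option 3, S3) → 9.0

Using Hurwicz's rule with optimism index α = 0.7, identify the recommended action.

Option 1: 0.7·17.9 + 0.3·1.2 = 12.89
Option 2: 0.7·13.6 + 0.3·0.2 = 9.58
Option 3: 0.7·19.3 + 0.3·4.3 = 14.8
Option 4: 0.7·19.4 + 0.3·5.9 = 15.35
Option 5: 0.7·9.8 + 0.3·4.8 = 8.3
Option 6: 0.7·19.8 + 0.3·2.3 = 14.55
Highest Hurwicz score = 15.35 → Option 4.

Option 4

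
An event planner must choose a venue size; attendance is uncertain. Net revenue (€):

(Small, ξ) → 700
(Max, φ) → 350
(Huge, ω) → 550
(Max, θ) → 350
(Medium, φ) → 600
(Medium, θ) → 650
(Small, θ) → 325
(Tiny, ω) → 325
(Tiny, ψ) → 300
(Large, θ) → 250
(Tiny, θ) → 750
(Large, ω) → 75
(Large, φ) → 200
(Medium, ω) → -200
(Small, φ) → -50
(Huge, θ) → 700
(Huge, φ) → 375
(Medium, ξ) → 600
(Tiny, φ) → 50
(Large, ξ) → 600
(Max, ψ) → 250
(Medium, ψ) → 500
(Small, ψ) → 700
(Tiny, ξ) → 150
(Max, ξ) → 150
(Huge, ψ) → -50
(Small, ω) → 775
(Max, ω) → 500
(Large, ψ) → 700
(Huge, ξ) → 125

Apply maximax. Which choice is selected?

Small

Row maxima: Tiny=750, Small=775, Medium=650, Large=700, Huge=700, Max=500
Best best-case = 775 → Small.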